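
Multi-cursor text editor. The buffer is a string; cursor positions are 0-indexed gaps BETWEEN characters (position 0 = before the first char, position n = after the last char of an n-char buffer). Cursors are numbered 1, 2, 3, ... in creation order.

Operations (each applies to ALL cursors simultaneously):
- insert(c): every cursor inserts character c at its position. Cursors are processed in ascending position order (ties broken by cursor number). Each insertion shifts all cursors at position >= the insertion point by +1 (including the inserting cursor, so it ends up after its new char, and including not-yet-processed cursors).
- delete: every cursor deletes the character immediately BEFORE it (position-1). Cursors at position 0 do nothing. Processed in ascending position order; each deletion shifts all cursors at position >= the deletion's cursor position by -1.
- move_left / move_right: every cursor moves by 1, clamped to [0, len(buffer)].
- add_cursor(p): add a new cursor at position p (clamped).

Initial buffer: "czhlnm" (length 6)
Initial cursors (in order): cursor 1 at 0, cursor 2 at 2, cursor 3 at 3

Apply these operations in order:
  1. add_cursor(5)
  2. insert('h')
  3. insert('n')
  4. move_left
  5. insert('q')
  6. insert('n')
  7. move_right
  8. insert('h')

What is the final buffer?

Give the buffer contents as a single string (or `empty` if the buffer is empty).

After op 1 (add_cursor(5)): buffer="czhlnm" (len 6), cursors c1@0 c2@2 c3@3 c4@5, authorship ......
After op 2 (insert('h')): buffer="hczhhhlnhm" (len 10), cursors c1@1 c2@4 c3@6 c4@9, authorship 1..2.3..4.
After op 3 (insert('n')): buffer="hnczhnhhnlnhnm" (len 14), cursors c1@2 c2@6 c3@9 c4@13, authorship 11..22.33..44.
After op 4 (move_left): buffer="hnczhnhhnlnhnm" (len 14), cursors c1@1 c2@5 c3@8 c4@12, authorship 11..22.33..44.
After op 5 (insert('q')): buffer="hqnczhqnhhqnlnhqnm" (len 18), cursors c1@2 c2@7 c3@11 c4@16, authorship 111..222.333..444.
After op 6 (insert('n')): buffer="hqnnczhqnnhhqnnlnhqnnm" (len 22), cursors c1@3 c2@9 c3@14 c4@20, authorship 1111..2222.3333..4444.
After op 7 (move_right): buffer="hqnnczhqnnhhqnnlnhqnnm" (len 22), cursors c1@4 c2@10 c3@15 c4@21, authorship 1111..2222.3333..4444.
After op 8 (insert('h')): buffer="hqnnhczhqnnhhhqnnhlnhqnnhm" (len 26), cursors c1@5 c2@12 c3@18 c4@25, authorship 11111..22222.33333..44444.

Answer: hqnnhczhqnnhhhqnnhlnhqnnhm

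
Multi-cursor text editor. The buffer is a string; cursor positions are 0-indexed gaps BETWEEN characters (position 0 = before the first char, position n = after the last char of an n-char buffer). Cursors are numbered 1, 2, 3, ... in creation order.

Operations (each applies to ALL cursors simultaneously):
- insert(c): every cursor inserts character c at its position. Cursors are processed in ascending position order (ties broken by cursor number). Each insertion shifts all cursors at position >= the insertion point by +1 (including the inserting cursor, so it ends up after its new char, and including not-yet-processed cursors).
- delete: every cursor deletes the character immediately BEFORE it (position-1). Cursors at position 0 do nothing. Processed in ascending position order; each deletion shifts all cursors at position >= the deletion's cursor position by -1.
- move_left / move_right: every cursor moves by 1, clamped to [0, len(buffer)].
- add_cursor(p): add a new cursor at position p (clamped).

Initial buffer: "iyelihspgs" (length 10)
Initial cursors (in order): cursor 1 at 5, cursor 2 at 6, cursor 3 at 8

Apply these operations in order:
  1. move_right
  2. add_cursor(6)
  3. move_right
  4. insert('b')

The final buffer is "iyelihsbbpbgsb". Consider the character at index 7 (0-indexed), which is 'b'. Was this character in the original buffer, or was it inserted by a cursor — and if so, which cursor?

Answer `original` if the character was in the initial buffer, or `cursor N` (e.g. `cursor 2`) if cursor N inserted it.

Answer: cursor 1

Derivation:
After op 1 (move_right): buffer="iyelihspgs" (len 10), cursors c1@6 c2@7 c3@9, authorship ..........
After op 2 (add_cursor(6)): buffer="iyelihspgs" (len 10), cursors c1@6 c4@6 c2@7 c3@9, authorship ..........
After op 3 (move_right): buffer="iyelihspgs" (len 10), cursors c1@7 c4@7 c2@8 c3@10, authorship ..........
After op 4 (insert('b')): buffer="iyelihsbbpbgsb" (len 14), cursors c1@9 c4@9 c2@11 c3@14, authorship .......14.2..3
Authorship (.=original, N=cursor N): . . . . . . . 1 4 . 2 . . 3
Index 7: author = 1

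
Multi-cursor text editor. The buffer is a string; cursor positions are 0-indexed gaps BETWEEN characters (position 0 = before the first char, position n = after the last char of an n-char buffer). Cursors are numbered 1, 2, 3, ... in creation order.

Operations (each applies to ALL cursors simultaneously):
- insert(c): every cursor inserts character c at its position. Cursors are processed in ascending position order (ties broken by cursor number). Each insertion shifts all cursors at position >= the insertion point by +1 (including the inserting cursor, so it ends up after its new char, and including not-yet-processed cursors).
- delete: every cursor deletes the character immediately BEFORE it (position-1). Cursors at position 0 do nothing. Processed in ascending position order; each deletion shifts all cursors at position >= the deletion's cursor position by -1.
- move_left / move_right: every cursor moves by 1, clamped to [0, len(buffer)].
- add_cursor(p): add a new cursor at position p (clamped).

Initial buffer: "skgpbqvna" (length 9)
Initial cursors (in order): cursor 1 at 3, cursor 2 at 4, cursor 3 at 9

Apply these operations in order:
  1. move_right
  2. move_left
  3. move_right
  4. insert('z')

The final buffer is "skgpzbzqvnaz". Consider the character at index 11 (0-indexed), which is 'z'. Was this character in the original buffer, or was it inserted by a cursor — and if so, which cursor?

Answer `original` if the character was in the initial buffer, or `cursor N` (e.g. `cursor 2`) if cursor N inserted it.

Answer: cursor 3

Derivation:
After op 1 (move_right): buffer="skgpbqvna" (len 9), cursors c1@4 c2@5 c3@9, authorship .........
After op 2 (move_left): buffer="skgpbqvna" (len 9), cursors c1@3 c2@4 c3@8, authorship .........
After op 3 (move_right): buffer="skgpbqvna" (len 9), cursors c1@4 c2@5 c3@9, authorship .........
After op 4 (insert('z')): buffer="skgpzbzqvnaz" (len 12), cursors c1@5 c2@7 c3@12, authorship ....1.2....3
Authorship (.=original, N=cursor N): . . . . 1 . 2 . . . . 3
Index 11: author = 3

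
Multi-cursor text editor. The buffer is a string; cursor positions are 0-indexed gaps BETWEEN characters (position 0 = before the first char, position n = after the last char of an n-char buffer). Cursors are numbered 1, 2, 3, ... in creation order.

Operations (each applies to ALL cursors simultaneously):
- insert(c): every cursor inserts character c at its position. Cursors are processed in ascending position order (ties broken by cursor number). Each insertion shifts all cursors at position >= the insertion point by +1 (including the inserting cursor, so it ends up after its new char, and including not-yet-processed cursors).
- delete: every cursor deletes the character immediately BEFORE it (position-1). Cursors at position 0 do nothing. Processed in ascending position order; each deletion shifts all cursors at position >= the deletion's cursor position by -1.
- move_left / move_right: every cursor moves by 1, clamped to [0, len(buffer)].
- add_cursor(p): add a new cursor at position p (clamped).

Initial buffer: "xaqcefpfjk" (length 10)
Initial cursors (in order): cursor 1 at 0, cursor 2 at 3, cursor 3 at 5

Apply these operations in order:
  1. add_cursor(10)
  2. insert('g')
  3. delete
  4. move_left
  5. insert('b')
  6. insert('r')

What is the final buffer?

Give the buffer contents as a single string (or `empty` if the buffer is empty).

After op 1 (add_cursor(10)): buffer="xaqcefpfjk" (len 10), cursors c1@0 c2@3 c3@5 c4@10, authorship ..........
After op 2 (insert('g')): buffer="gxaqgcegfpfjkg" (len 14), cursors c1@1 c2@5 c3@8 c4@14, authorship 1...2..3.....4
After op 3 (delete): buffer="xaqcefpfjk" (len 10), cursors c1@0 c2@3 c3@5 c4@10, authorship ..........
After op 4 (move_left): buffer="xaqcefpfjk" (len 10), cursors c1@0 c2@2 c3@4 c4@9, authorship ..........
After op 5 (insert('b')): buffer="bxabqcbefpfjbk" (len 14), cursors c1@1 c2@4 c3@7 c4@13, authorship 1..2..3.....4.
After op 6 (insert('r')): buffer="brxabrqcbrefpfjbrk" (len 18), cursors c1@2 c2@6 c3@10 c4@17, authorship 11..22..33.....44.

Answer: brxabrqcbrefpfjbrk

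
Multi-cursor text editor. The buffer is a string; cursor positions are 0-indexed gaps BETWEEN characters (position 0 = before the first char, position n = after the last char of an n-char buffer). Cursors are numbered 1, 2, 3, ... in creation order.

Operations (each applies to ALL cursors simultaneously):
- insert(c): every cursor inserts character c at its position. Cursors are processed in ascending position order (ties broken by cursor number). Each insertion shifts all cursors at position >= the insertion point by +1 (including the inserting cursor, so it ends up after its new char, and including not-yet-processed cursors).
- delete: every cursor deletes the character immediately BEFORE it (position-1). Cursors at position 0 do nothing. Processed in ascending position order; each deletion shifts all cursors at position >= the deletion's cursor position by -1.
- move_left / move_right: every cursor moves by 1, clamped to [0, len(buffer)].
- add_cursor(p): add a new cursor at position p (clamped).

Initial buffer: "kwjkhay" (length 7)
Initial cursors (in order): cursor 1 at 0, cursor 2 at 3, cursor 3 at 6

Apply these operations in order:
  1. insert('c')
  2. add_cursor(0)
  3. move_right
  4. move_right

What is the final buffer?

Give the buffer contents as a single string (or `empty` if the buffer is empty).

After op 1 (insert('c')): buffer="ckwjckhacy" (len 10), cursors c1@1 c2@5 c3@9, authorship 1...2...3.
After op 2 (add_cursor(0)): buffer="ckwjckhacy" (len 10), cursors c4@0 c1@1 c2@5 c3@9, authorship 1...2...3.
After op 3 (move_right): buffer="ckwjckhacy" (len 10), cursors c4@1 c1@2 c2@6 c3@10, authorship 1...2...3.
After op 4 (move_right): buffer="ckwjckhacy" (len 10), cursors c4@2 c1@3 c2@7 c3@10, authorship 1...2...3.

Answer: ckwjckhacy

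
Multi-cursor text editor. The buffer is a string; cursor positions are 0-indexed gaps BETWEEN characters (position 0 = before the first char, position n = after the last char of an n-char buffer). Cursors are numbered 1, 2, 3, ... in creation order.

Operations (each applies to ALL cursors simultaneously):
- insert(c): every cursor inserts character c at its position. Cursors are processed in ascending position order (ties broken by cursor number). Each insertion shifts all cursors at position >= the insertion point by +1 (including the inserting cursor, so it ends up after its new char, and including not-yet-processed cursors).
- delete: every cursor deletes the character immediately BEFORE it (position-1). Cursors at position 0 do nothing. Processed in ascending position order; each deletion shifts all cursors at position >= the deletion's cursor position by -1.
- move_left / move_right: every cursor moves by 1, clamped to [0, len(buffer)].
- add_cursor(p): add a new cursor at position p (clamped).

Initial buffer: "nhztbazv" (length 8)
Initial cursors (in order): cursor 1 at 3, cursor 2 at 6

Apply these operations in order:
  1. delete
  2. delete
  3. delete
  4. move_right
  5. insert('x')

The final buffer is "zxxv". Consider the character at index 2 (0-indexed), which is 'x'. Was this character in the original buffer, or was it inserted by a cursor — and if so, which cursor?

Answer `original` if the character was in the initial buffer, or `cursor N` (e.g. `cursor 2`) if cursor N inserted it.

After op 1 (delete): buffer="nhtbzv" (len 6), cursors c1@2 c2@4, authorship ......
After op 2 (delete): buffer="ntzv" (len 4), cursors c1@1 c2@2, authorship ....
After op 3 (delete): buffer="zv" (len 2), cursors c1@0 c2@0, authorship ..
After op 4 (move_right): buffer="zv" (len 2), cursors c1@1 c2@1, authorship ..
After op 5 (insert('x')): buffer="zxxv" (len 4), cursors c1@3 c2@3, authorship .12.
Authorship (.=original, N=cursor N): . 1 2 .
Index 2: author = 2

Answer: cursor 2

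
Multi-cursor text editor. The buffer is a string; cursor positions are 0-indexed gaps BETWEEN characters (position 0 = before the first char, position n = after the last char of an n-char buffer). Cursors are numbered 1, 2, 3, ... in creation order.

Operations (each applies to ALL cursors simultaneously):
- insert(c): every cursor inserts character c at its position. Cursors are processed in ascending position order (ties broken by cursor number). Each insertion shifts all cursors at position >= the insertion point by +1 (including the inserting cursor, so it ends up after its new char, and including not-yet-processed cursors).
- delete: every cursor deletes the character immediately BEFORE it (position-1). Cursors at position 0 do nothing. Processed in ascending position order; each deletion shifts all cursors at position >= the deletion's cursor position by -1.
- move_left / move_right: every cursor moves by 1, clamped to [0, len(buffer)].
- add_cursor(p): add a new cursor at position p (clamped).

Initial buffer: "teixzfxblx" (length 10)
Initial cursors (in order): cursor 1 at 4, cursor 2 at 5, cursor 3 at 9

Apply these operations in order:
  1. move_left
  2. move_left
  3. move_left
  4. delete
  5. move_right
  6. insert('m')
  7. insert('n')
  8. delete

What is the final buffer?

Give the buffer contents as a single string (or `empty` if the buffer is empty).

Answer: immxzxmblx

Derivation:
After op 1 (move_left): buffer="teixzfxblx" (len 10), cursors c1@3 c2@4 c3@8, authorship ..........
After op 2 (move_left): buffer="teixzfxblx" (len 10), cursors c1@2 c2@3 c3@7, authorship ..........
After op 3 (move_left): buffer="teixzfxblx" (len 10), cursors c1@1 c2@2 c3@6, authorship ..........
After op 4 (delete): buffer="ixzxblx" (len 7), cursors c1@0 c2@0 c3@3, authorship .......
After op 5 (move_right): buffer="ixzxblx" (len 7), cursors c1@1 c2@1 c3@4, authorship .......
After op 6 (insert('m')): buffer="immxzxmblx" (len 10), cursors c1@3 c2@3 c3@7, authorship .12...3...
After op 7 (insert('n')): buffer="immnnxzxmnblx" (len 13), cursors c1@5 c2@5 c3@10, authorship .1212...33...
After op 8 (delete): buffer="immxzxmblx" (len 10), cursors c1@3 c2@3 c3@7, authorship .12...3...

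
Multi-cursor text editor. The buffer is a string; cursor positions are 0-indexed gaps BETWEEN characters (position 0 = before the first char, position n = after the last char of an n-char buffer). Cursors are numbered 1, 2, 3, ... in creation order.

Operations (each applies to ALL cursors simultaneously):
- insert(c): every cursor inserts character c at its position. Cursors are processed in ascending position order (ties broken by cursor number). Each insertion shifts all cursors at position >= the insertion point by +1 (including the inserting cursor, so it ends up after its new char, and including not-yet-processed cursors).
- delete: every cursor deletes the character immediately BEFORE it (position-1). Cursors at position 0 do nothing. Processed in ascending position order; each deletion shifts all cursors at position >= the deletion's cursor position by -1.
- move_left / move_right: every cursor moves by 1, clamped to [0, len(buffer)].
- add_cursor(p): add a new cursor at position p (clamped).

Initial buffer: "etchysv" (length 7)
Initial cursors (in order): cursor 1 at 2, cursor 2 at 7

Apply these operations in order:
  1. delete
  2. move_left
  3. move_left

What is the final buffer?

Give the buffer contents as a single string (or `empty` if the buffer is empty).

Answer: echys

Derivation:
After op 1 (delete): buffer="echys" (len 5), cursors c1@1 c2@5, authorship .....
After op 2 (move_left): buffer="echys" (len 5), cursors c1@0 c2@4, authorship .....
After op 3 (move_left): buffer="echys" (len 5), cursors c1@0 c2@3, authorship .....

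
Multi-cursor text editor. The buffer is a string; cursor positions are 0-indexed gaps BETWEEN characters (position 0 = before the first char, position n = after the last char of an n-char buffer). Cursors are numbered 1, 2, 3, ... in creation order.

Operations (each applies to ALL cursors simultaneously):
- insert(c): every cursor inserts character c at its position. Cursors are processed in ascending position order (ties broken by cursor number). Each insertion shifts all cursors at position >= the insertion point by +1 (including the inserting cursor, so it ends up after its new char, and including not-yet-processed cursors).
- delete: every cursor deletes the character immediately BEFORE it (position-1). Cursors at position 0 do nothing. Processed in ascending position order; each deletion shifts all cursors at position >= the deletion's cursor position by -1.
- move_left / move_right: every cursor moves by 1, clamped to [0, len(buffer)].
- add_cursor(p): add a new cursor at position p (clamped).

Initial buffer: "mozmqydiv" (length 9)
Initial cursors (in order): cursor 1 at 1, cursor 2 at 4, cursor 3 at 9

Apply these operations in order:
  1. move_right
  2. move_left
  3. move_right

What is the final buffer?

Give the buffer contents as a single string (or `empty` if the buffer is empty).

After op 1 (move_right): buffer="mozmqydiv" (len 9), cursors c1@2 c2@5 c3@9, authorship .........
After op 2 (move_left): buffer="mozmqydiv" (len 9), cursors c1@1 c2@4 c3@8, authorship .........
After op 3 (move_right): buffer="mozmqydiv" (len 9), cursors c1@2 c2@5 c3@9, authorship .........

Answer: mozmqydiv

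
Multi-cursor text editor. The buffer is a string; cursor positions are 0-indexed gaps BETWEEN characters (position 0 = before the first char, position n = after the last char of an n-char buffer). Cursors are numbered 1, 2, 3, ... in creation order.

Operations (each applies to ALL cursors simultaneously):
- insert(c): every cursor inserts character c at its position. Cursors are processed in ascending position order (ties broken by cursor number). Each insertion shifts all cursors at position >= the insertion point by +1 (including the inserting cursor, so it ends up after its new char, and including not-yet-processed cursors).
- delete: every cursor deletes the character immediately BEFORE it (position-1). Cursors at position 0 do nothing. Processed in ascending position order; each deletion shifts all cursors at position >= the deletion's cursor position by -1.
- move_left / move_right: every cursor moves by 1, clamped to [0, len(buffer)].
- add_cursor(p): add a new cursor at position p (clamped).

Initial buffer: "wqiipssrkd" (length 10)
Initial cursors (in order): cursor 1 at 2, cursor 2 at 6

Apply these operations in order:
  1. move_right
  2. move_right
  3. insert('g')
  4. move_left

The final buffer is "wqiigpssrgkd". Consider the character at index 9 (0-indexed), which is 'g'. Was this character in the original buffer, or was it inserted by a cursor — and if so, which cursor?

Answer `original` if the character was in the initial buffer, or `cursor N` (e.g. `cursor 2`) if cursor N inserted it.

After op 1 (move_right): buffer="wqiipssrkd" (len 10), cursors c1@3 c2@7, authorship ..........
After op 2 (move_right): buffer="wqiipssrkd" (len 10), cursors c1@4 c2@8, authorship ..........
After op 3 (insert('g')): buffer="wqiigpssrgkd" (len 12), cursors c1@5 c2@10, authorship ....1....2..
After op 4 (move_left): buffer="wqiigpssrgkd" (len 12), cursors c1@4 c2@9, authorship ....1....2..
Authorship (.=original, N=cursor N): . . . . 1 . . . . 2 . .
Index 9: author = 2

Answer: cursor 2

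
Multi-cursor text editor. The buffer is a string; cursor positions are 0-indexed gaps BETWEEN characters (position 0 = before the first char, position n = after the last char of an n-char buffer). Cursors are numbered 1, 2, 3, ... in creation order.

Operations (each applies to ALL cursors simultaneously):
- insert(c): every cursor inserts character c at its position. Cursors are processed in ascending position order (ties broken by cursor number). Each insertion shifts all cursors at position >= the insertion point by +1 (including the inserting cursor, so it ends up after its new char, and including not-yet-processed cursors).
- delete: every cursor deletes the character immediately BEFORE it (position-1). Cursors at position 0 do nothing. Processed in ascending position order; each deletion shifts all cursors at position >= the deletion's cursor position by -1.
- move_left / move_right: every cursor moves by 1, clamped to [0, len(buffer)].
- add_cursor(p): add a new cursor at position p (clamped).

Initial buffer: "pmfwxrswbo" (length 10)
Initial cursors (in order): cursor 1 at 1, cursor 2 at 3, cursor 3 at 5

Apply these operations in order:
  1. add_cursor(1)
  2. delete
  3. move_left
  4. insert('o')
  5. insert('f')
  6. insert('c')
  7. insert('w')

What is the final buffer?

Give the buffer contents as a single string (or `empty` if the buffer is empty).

After op 1 (add_cursor(1)): buffer="pmfwxrswbo" (len 10), cursors c1@1 c4@1 c2@3 c3@5, authorship ..........
After op 2 (delete): buffer="mwrswbo" (len 7), cursors c1@0 c4@0 c2@1 c3@2, authorship .......
After op 3 (move_left): buffer="mwrswbo" (len 7), cursors c1@0 c2@0 c4@0 c3@1, authorship .......
After op 4 (insert('o')): buffer="ooomowrswbo" (len 11), cursors c1@3 c2@3 c4@3 c3@5, authorship 124.3......
After op 5 (insert('f')): buffer="ooofffmofwrswbo" (len 15), cursors c1@6 c2@6 c4@6 c3@9, authorship 124124.33......
After op 6 (insert('c')): buffer="ooofffcccmofcwrswbo" (len 19), cursors c1@9 c2@9 c4@9 c3@13, authorship 124124124.333......
After op 7 (insert('w')): buffer="ooofffcccwwwmofcwwrswbo" (len 23), cursors c1@12 c2@12 c4@12 c3@17, authorship 124124124124.3333......

Answer: ooofffcccwwwmofcwwrswbo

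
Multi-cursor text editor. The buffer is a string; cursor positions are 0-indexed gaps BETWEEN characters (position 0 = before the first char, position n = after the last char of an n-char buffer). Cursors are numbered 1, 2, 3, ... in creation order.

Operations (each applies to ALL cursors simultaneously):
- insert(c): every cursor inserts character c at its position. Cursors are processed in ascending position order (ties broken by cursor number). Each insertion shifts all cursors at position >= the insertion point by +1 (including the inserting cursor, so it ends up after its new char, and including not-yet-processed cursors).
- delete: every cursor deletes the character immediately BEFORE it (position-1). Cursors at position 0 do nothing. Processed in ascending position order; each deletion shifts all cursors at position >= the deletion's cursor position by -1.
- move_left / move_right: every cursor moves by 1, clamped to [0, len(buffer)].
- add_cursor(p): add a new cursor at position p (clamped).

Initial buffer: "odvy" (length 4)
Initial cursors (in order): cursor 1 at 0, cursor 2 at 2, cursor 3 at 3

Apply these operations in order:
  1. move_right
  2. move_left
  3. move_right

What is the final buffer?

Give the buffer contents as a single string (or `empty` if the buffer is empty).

Answer: odvy

Derivation:
After op 1 (move_right): buffer="odvy" (len 4), cursors c1@1 c2@3 c3@4, authorship ....
After op 2 (move_left): buffer="odvy" (len 4), cursors c1@0 c2@2 c3@3, authorship ....
After op 3 (move_right): buffer="odvy" (len 4), cursors c1@1 c2@3 c3@4, authorship ....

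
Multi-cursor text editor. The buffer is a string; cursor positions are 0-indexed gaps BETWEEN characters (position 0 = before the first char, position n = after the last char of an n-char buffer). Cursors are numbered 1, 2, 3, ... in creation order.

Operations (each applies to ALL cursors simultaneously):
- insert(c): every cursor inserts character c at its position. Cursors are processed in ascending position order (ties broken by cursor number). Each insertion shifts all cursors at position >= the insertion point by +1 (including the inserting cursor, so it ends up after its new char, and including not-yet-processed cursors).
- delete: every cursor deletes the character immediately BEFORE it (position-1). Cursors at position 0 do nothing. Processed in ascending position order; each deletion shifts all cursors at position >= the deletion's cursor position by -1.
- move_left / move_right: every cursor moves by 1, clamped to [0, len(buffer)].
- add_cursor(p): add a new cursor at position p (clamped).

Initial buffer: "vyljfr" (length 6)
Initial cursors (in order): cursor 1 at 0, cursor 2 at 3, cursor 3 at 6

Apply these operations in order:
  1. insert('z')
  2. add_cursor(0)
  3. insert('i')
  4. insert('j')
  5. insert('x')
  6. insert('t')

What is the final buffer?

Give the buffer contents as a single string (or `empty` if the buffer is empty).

Answer: ijxtzijxtvylzijxtjfrzijxt

Derivation:
After op 1 (insert('z')): buffer="zvylzjfrz" (len 9), cursors c1@1 c2@5 c3@9, authorship 1...2...3
After op 2 (add_cursor(0)): buffer="zvylzjfrz" (len 9), cursors c4@0 c1@1 c2@5 c3@9, authorship 1...2...3
After op 3 (insert('i')): buffer="izivylzijfrzi" (len 13), cursors c4@1 c1@3 c2@8 c3@13, authorship 411...22...33
After op 4 (insert('j')): buffer="ijzijvylzijjfrzij" (len 17), cursors c4@2 c1@5 c2@11 c3@17, authorship 44111...222...333
After op 5 (insert('x')): buffer="ijxzijxvylzijxjfrzijx" (len 21), cursors c4@3 c1@7 c2@14 c3@21, authorship 4441111...2222...3333
After op 6 (insert('t')): buffer="ijxtzijxtvylzijxtjfrzijxt" (len 25), cursors c4@4 c1@9 c2@17 c3@25, authorship 444411111...22222...33333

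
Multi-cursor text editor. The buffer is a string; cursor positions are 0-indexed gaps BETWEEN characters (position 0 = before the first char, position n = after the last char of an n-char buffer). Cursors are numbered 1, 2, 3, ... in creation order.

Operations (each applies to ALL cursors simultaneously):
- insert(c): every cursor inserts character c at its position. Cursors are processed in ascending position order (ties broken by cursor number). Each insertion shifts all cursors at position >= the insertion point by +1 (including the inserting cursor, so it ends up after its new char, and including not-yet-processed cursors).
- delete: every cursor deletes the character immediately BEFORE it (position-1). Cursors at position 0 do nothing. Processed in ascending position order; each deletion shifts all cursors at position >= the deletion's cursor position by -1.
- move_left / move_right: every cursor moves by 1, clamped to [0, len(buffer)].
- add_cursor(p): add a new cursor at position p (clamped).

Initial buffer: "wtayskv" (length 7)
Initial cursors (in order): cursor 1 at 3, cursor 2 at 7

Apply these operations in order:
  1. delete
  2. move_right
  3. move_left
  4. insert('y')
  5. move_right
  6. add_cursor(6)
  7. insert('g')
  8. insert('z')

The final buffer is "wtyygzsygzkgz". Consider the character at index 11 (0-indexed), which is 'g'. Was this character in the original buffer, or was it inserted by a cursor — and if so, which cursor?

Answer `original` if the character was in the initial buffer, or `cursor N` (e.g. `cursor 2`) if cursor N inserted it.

Answer: cursor 2

Derivation:
After op 1 (delete): buffer="wtysk" (len 5), cursors c1@2 c2@5, authorship .....
After op 2 (move_right): buffer="wtysk" (len 5), cursors c1@3 c2@5, authorship .....
After op 3 (move_left): buffer="wtysk" (len 5), cursors c1@2 c2@4, authorship .....
After op 4 (insert('y')): buffer="wtyysyk" (len 7), cursors c1@3 c2@6, authorship ..1..2.
After op 5 (move_right): buffer="wtyysyk" (len 7), cursors c1@4 c2@7, authorship ..1..2.
After op 6 (add_cursor(6)): buffer="wtyysyk" (len 7), cursors c1@4 c3@6 c2@7, authorship ..1..2.
After op 7 (insert('g')): buffer="wtyygsygkg" (len 10), cursors c1@5 c3@8 c2@10, authorship ..1.1.23.2
After op 8 (insert('z')): buffer="wtyygzsygzkgz" (len 13), cursors c1@6 c3@10 c2@13, authorship ..1.11.233.22
Authorship (.=original, N=cursor N): . . 1 . 1 1 . 2 3 3 . 2 2
Index 11: author = 2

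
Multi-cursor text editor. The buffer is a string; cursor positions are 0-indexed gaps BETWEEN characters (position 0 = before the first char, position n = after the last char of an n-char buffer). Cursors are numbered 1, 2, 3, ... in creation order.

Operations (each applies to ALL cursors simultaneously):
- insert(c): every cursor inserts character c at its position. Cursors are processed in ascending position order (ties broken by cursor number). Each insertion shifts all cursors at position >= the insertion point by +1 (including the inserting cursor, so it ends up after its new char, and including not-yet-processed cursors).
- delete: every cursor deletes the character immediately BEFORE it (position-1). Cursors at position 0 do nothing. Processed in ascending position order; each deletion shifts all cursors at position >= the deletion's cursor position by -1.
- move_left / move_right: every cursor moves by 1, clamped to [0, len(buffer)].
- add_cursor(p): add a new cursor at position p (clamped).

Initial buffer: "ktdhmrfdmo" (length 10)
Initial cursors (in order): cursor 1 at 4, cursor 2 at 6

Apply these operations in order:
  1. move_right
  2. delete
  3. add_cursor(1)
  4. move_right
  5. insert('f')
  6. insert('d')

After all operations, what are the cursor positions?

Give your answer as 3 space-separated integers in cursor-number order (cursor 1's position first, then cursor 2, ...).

After op 1 (move_right): buffer="ktdhmrfdmo" (len 10), cursors c1@5 c2@7, authorship ..........
After op 2 (delete): buffer="ktdhrdmo" (len 8), cursors c1@4 c2@5, authorship ........
After op 3 (add_cursor(1)): buffer="ktdhrdmo" (len 8), cursors c3@1 c1@4 c2@5, authorship ........
After op 4 (move_right): buffer="ktdhrdmo" (len 8), cursors c3@2 c1@5 c2@6, authorship ........
After op 5 (insert('f')): buffer="ktfdhrfdfmo" (len 11), cursors c3@3 c1@7 c2@9, authorship ..3...1.2..
After op 6 (insert('d')): buffer="ktfddhrfddfdmo" (len 14), cursors c3@4 c1@9 c2@12, authorship ..33...11.22..

Answer: 9 12 4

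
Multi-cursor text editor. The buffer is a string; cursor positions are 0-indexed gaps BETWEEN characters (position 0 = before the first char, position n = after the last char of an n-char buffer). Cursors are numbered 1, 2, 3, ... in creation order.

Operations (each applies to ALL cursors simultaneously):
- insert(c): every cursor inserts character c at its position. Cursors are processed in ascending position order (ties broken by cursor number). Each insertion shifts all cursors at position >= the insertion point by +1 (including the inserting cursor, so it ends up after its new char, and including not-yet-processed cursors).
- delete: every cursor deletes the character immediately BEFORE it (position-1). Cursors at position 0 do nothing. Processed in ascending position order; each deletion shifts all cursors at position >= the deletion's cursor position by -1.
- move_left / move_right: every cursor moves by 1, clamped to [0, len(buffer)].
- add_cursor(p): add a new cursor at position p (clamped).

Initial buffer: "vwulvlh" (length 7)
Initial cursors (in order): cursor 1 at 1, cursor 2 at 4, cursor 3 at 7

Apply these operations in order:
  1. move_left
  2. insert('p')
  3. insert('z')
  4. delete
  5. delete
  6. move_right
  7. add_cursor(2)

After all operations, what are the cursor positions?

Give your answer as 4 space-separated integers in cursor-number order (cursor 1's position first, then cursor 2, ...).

After op 1 (move_left): buffer="vwulvlh" (len 7), cursors c1@0 c2@3 c3@6, authorship .......
After op 2 (insert('p')): buffer="pvwuplvlph" (len 10), cursors c1@1 c2@5 c3@9, authorship 1...2...3.
After op 3 (insert('z')): buffer="pzvwupzlvlpzh" (len 13), cursors c1@2 c2@7 c3@12, authorship 11...22...33.
After op 4 (delete): buffer="pvwuplvlph" (len 10), cursors c1@1 c2@5 c3@9, authorship 1...2...3.
After op 5 (delete): buffer="vwulvlh" (len 7), cursors c1@0 c2@3 c3@6, authorship .......
After op 6 (move_right): buffer="vwulvlh" (len 7), cursors c1@1 c2@4 c3@7, authorship .......
After op 7 (add_cursor(2)): buffer="vwulvlh" (len 7), cursors c1@1 c4@2 c2@4 c3@7, authorship .......

Answer: 1 4 7 2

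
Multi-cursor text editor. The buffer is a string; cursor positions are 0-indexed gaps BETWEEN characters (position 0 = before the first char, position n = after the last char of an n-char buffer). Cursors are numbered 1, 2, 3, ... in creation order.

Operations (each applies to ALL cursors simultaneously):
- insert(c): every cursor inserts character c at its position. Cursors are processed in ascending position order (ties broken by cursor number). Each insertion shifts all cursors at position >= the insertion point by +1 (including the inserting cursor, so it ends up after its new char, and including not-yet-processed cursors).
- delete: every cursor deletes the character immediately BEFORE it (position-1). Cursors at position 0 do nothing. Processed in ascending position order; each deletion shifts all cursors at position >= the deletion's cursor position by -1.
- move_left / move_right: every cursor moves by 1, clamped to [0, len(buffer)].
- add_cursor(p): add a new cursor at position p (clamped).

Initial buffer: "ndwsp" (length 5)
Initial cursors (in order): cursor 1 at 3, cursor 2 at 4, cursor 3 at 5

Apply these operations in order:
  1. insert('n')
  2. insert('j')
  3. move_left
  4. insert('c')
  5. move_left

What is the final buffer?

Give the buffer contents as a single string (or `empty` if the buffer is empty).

After op 1 (insert('n')): buffer="ndwnsnpn" (len 8), cursors c1@4 c2@6 c3@8, authorship ...1.2.3
After op 2 (insert('j')): buffer="ndwnjsnjpnj" (len 11), cursors c1@5 c2@8 c3@11, authorship ...11.22.33
After op 3 (move_left): buffer="ndwnjsnjpnj" (len 11), cursors c1@4 c2@7 c3@10, authorship ...11.22.33
After op 4 (insert('c')): buffer="ndwncjsncjpncj" (len 14), cursors c1@5 c2@9 c3@13, authorship ...111.222.333
After op 5 (move_left): buffer="ndwncjsncjpncj" (len 14), cursors c1@4 c2@8 c3@12, authorship ...111.222.333

Answer: ndwncjsncjpncj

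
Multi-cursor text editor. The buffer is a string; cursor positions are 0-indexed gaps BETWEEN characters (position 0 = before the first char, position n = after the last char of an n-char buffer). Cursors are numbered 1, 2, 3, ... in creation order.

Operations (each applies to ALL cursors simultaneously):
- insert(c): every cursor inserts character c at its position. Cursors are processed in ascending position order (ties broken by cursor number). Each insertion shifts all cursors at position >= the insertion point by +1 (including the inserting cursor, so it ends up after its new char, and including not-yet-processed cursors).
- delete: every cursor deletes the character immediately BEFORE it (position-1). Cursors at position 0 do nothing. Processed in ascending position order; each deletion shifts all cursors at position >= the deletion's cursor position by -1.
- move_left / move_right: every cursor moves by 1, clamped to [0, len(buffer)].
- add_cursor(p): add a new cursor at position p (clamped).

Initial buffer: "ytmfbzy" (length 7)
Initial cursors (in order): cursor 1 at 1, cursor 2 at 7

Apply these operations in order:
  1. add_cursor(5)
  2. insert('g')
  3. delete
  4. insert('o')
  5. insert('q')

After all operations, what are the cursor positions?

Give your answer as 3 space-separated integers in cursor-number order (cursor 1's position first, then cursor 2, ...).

After op 1 (add_cursor(5)): buffer="ytmfbzy" (len 7), cursors c1@1 c3@5 c2@7, authorship .......
After op 2 (insert('g')): buffer="ygtmfbgzyg" (len 10), cursors c1@2 c3@7 c2@10, authorship .1....3..2
After op 3 (delete): buffer="ytmfbzy" (len 7), cursors c1@1 c3@5 c2@7, authorship .......
After op 4 (insert('o')): buffer="yotmfbozyo" (len 10), cursors c1@2 c3@7 c2@10, authorship .1....3..2
After op 5 (insert('q')): buffer="yoqtmfboqzyoq" (len 13), cursors c1@3 c3@9 c2@13, authorship .11....33..22

Answer: 3 13 9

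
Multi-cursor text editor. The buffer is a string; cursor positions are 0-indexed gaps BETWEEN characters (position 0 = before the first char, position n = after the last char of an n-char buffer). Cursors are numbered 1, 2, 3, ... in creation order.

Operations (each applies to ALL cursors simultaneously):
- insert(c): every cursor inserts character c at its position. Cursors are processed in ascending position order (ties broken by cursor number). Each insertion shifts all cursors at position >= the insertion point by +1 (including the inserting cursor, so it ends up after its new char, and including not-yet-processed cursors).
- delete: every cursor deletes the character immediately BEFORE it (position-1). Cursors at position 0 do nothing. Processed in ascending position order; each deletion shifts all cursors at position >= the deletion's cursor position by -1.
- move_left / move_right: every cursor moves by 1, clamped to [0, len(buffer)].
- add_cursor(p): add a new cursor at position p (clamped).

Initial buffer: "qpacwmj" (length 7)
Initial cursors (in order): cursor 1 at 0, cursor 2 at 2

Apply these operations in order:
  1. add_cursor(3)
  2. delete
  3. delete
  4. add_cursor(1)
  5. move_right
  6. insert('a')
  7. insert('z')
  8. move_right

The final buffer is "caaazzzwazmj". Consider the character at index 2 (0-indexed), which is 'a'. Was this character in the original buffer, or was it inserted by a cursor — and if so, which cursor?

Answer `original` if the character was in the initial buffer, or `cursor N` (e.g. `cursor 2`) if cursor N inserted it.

Answer: cursor 2

Derivation:
After op 1 (add_cursor(3)): buffer="qpacwmj" (len 7), cursors c1@0 c2@2 c3@3, authorship .......
After op 2 (delete): buffer="qcwmj" (len 5), cursors c1@0 c2@1 c3@1, authorship .....
After op 3 (delete): buffer="cwmj" (len 4), cursors c1@0 c2@0 c3@0, authorship ....
After op 4 (add_cursor(1)): buffer="cwmj" (len 4), cursors c1@0 c2@0 c3@0 c4@1, authorship ....
After op 5 (move_right): buffer="cwmj" (len 4), cursors c1@1 c2@1 c3@1 c4@2, authorship ....
After op 6 (insert('a')): buffer="caaawamj" (len 8), cursors c1@4 c2@4 c3@4 c4@6, authorship .123.4..
After op 7 (insert('z')): buffer="caaazzzwazmj" (len 12), cursors c1@7 c2@7 c3@7 c4@10, authorship .123123.44..
After op 8 (move_right): buffer="caaazzzwazmj" (len 12), cursors c1@8 c2@8 c3@8 c4@11, authorship .123123.44..
Authorship (.=original, N=cursor N): . 1 2 3 1 2 3 . 4 4 . .
Index 2: author = 2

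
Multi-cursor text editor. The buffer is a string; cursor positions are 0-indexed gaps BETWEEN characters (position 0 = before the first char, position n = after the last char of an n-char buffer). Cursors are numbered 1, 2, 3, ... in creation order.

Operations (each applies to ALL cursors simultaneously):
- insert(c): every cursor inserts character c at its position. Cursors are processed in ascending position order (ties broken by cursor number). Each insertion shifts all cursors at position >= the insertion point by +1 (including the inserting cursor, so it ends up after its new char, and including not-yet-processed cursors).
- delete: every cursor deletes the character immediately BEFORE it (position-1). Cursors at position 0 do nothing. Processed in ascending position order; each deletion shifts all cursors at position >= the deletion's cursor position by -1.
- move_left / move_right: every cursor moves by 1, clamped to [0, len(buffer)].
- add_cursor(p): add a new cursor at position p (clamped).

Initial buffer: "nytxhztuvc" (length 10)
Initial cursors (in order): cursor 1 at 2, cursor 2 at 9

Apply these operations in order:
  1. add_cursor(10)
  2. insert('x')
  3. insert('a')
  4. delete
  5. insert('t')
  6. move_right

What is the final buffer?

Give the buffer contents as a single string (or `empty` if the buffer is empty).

After op 1 (add_cursor(10)): buffer="nytxhztuvc" (len 10), cursors c1@2 c2@9 c3@10, authorship ..........
After op 2 (insert('x')): buffer="nyxtxhztuvxcx" (len 13), cursors c1@3 c2@11 c3@13, authorship ..1.......2.3
After op 3 (insert('a')): buffer="nyxatxhztuvxacxa" (len 16), cursors c1@4 c2@13 c3@16, authorship ..11.......22.33
After op 4 (delete): buffer="nyxtxhztuvxcx" (len 13), cursors c1@3 c2@11 c3@13, authorship ..1.......2.3
After op 5 (insert('t')): buffer="nyxttxhztuvxtcxt" (len 16), cursors c1@4 c2@13 c3@16, authorship ..11.......22.33
After op 6 (move_right): buffer="nyxttxhztuvxtcxt" (len 16), cursors c1@5 c2@14 c3@16, authorship ..11.......22.33

Answer: nyxttxhztuvxtcxt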